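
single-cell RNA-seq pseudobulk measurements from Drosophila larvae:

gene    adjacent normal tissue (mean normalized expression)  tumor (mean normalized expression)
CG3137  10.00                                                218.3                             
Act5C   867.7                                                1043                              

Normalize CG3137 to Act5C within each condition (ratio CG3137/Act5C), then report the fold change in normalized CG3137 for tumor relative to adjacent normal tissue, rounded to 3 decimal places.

18.161

CG3137/Act5C (adjacent normal tissue) = 10.00 / 867.7 = 0.011525
CG3137/Act5C (tumor) = 218.3 / 1043 = 0.2093
Fold change = 0.2093 / 0.011525 = 18.1610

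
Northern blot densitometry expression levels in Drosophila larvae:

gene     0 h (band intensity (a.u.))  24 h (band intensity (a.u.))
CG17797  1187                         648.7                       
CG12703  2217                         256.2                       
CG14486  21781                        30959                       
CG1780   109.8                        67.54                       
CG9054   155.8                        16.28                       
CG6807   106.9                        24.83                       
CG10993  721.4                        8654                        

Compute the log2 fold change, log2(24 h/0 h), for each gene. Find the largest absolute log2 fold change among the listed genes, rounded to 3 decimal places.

log2(648.7/1187) = -0.872  (CG17797)
log2(256.2/2217) = -3.113  (CG12703)
log2(30959/21781) = 0.507  (CG14486)
log2(67.54/109.8) = -0.701  (CG1780)
log2(16.28/155.8) = -3.259  (CG9054)
log2(24.83/106.9) = -2.106  (CG6807)
log2(8654/721.4) = 3.584  (CG10993)
The largest magnitude belongs to CG10993.

3.584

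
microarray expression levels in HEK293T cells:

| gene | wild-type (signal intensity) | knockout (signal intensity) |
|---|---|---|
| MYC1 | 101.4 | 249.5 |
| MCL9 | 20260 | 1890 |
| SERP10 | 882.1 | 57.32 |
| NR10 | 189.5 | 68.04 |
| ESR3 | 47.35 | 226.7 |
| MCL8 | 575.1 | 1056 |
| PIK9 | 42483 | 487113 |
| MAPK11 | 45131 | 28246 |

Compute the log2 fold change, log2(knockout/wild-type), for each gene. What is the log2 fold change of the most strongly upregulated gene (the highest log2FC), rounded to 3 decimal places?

log2(249.5/101.4) = 1.299  (MYC1)
log2(1890/20260) = -3.422  (MCL9)
log2(57.32/882.1) = -3.944  (SERP10)
log2(68.04/189.5) = -1.478  (NR10)
log2(226.7/47.35) = 2.259  (ESR3)
log2(1056/575.1) = 0.877  (MCL8)
log2(487113/42483) = 3.519  (PIK9)
log2(28246/45131) = -0.676  (MAPK11)
PIK9 is most strongly upregulated.

3.519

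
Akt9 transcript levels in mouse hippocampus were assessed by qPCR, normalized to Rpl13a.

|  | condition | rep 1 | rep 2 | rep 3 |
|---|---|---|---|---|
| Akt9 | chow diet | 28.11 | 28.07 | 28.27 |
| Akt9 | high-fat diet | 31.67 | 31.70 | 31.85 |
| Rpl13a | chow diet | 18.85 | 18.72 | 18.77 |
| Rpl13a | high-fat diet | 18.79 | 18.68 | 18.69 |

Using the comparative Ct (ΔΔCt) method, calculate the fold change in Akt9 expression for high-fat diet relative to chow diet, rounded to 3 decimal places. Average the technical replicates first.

0.080

Mean Ct: Akt9 chow diet 28.150; Akt9 high-fat diet 31.740; Rpl13a chow diet 18.780; Rpl13a high-fat diet 18.720
ΔCt(chow diet) = 28.150 − 18.780 = 9.370
ΔCt(high-fat diet) = 31.740 − 18.720 = 13.020
ΔΔCt = 13.020 − 9.370 = 3.650
Fold change = 2^(−3.650) = 0.0797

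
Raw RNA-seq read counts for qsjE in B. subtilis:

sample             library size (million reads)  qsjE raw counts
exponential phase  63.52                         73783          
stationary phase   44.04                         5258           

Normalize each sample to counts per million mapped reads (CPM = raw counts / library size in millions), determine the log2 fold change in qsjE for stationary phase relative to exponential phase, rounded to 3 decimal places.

-3.282

CPM(exponential phase) = 73783 / 63.52 = 1161.5712
CPM(stationary phase) = 5258 / 44.04 = 119.3915
Fold change = 119.3915 / 1161.5712 = 0.10278
log2(0.10278) = -3.2823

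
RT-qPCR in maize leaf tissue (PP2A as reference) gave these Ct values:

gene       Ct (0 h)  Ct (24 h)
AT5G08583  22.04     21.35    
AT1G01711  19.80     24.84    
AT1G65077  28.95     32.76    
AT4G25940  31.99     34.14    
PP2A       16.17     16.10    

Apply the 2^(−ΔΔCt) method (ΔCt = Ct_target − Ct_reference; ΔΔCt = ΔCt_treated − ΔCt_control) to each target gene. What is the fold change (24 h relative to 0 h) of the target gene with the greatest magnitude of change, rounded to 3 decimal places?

AT5G08583: ΔΔCt = (21.35−16.10) − (22.04−16.17) = 5.25 − 5.87 = -0.62; fold change = 2^0.62 = 1.537
AT1G01711: ΔΔCt = (24.84−16.10) − (19.80−16.17) = 8.74 − 3.63 = 5.11; fold change = 2^-5.11 = 0.029
AT1G65077: ΔΔCt = (32.76−16.10) − (28.95−16.17) = 16.66 − 12.78 = 3.88; fold change = 2^-3.88 = 0.068
AT4G25940: ΔΔCt = (34.14−16.10) − (31.99−16.17) = 18.04 − 15.82 = 2.22; fold change = 2^-2.22 = 0.215
AT1G01711 has the largest |ΔΔCt| = 5.11.

0.029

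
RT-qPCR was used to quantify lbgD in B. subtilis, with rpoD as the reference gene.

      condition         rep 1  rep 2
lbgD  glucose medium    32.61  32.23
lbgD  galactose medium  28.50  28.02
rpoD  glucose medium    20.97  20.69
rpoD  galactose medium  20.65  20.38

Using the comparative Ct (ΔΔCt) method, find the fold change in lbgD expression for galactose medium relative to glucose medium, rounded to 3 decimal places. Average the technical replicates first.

Mean Ct: lbgD glucose medium 32.420; lbgD galactose medium 28.260; rpoD glucose medium 20.830; rpoD galactose medium 20.515
ΔCt(glucose medium) = 32.420 − 20.830 = 11.590
ΔCt(galactose medium) = 28.260 − 20.515 = 7.745
ΔΔCt = 7.745 − 11.590 = -3.845
Fold change = 2^(−(-3.845)) = 2^3.845 = 14.3701

14.370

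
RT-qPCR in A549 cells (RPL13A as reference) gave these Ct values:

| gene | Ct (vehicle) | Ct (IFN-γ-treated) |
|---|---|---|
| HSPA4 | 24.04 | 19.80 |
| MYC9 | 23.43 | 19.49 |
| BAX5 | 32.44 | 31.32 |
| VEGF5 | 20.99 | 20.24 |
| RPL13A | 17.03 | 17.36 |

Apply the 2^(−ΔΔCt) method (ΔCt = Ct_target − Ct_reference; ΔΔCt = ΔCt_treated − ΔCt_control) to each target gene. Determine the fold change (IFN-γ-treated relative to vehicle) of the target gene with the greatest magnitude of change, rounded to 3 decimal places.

HSPA4: ΔΔCt = (19.80−17.36) − (24.04−17.03) = 2.44 − 7.01 = -4.57; fold change = 2^4.57 = 23.752
MYC9: ΔΔCt = (19.49−17.36) − (23.43−17.03) = 2.13 − 6.40 = -4.27; fold change = 2^4.27 = 19.293
BAX5: ΔΔCt = (31.32−17.36) − (32.44−17.03) = 13.96 − 15.41 = -1.45; fold change = 2^1.45 = 2.732
VEGF5: ΔΔCt = (20.24−17.36) − (20.99−17.03) = 2.88 − 3.96 = -1.08; fold change = 2^1.08 = 2.114
HSPA4 has the largest |ΔΔCt| = 4.57.

23.752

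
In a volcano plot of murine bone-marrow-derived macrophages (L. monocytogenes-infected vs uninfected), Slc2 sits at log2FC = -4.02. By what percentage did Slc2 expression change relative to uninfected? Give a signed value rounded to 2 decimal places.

-93.84%

Fold change = 2^(-4.02) = 0.0616
Percent change = (FC − 1) × 100% = (0.0616 − 1) × 100 = -93.84%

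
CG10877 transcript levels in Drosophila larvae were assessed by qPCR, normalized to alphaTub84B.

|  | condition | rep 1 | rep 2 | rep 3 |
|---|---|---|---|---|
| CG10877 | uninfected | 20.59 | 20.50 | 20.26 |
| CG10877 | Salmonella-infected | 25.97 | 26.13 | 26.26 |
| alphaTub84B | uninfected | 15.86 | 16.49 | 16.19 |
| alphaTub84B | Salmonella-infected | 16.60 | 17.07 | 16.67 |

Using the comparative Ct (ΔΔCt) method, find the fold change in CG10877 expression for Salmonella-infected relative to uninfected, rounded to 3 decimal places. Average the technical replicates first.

Mean Ct: CG10877 uninfected 20.450; CG10877 Salmonella-infected 26.120; alphaTub84B uninfected 16.180; alphaTub84B Salmonella-infected 16.780
ΔCt(uninfected) = 20.450 − 16.180 = 4.270
ΔCt(Salmonella-infected) = 26.120 − 16.780 = 9.340
ΔΔCt = 9.340 − 4.270 = 5.070
Fold change = 2^(−5.070) = 0.0298

0.030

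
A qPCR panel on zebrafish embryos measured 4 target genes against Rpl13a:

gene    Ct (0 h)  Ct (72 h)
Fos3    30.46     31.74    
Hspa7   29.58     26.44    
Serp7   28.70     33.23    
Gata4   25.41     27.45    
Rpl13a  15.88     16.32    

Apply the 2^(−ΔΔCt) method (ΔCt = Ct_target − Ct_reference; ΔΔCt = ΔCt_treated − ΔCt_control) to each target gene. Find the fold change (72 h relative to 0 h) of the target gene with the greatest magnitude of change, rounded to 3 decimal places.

0.059

Fos3: ΔΔCt = (31.74−16.32) − (30.46−15.88) = 15.42 − 14.58 = 0.84; fold change = 2^-0.84 = 0.559
Hspa7: ΔΔCt = (26.44−16.32) − (29.58−15.88) = 10.12 − 13.70 = -3.58; fold change = 2^3.58 = 11.959
Serp7: ΔΔCt = (33.23−16.32) − (28.70−15.88) = 16.91 − 12.82 = 4.09; fold change = 2^-4.09 = 0.059
Gata4: ΔΔCt = (27.45−16.32) − (25.41−15.88) = 11.13 − 9.53 = 1.60; fold change = 2^-1.60 = 0.330
Serp7 has the largest |ΔΔCt| = 4.09.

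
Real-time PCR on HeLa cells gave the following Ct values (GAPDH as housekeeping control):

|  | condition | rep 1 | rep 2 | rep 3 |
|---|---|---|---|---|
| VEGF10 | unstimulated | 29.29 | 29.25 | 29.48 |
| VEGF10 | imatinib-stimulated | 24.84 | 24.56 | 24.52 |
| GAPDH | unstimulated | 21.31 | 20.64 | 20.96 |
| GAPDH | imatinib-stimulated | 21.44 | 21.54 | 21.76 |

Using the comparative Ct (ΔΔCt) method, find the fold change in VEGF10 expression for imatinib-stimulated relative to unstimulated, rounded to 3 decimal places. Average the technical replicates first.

Mean Ct: VEGF10 unstimulated 29.340; VEGF10 imatinib-stimulated 24.640; GAPDH unstimulated 20.970; GAPDH imatinib-stimulated 21.580
ΔCt(unstimulated) = 29.340 − 20.970 = 8.370
ΔCt(imatinib-stimulated) = 24.640 − 21.580 = 3.060
ΔΔCt = 3.060 − 8.370 = -5.310
Fold change = 2^(−(-5.310)) = 2^5.310 = 39.6706

39.671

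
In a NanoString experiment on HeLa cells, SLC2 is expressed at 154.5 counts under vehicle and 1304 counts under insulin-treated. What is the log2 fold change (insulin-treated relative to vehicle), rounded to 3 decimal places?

3.077

Fold change = 1304 / 154.5 = 8.4401
log2(8.4401) = 3.0773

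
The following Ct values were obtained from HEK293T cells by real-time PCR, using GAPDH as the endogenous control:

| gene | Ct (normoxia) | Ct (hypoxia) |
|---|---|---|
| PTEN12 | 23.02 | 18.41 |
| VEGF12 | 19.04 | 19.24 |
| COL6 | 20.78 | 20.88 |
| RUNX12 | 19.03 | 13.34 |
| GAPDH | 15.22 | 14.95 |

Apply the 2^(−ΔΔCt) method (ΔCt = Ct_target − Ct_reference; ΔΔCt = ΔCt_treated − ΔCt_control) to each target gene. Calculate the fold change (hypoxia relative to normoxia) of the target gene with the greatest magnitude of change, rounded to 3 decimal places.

PTEN12: ΔΔCt = (18.41−14.95) − (23.02−15.22) = 3.46 − 7.80 = -4.34; fold change = 2^4.34 = 20.252
VEGF12: ΔΔCt = (19.24−14.95) − (19.04−15.22) = 4.29 − 3.82 = 0.47; fold change = 2^-0.47 = 0.722
COL6: ΔΔCt = (20.88−14.95) − (20.78−15.22) = 5.93 − 5.56 = 0.37; fold change = 2^-0.37 = 0.774
RUNX12: ΔΔCt = (13.34−14.95) − (19.03−15.22) = -1.61 − 3.81 = -5.42; fold change = 2^5.42 = 42.814
RUNX12 has the largest |ΔΔCt| = 5.42.

42.814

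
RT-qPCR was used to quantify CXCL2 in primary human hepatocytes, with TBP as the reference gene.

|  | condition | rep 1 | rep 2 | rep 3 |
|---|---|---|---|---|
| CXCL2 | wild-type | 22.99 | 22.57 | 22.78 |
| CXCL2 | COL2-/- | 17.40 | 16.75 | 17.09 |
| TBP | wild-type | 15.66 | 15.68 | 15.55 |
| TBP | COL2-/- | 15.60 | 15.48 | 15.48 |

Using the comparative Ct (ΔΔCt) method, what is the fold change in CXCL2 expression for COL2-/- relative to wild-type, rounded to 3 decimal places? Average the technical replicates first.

Mean Ct: CXCL2 wild-type 22.780; CXCL2 COL2-/- 17.080; TBP wild-type 15.630; TBP COL2-/- 15.520
ΔCt(wild-type) = 22.780 − 15.630 = 7.150
ΔCt(COL2-/-) = 17.080 − 15.520 = 1.560
ΔΔCt = 1.560 − 7.150 = -5.590
Fold change = 2^(−(-5.590)) = 2^5.590 = 48.1679

48.168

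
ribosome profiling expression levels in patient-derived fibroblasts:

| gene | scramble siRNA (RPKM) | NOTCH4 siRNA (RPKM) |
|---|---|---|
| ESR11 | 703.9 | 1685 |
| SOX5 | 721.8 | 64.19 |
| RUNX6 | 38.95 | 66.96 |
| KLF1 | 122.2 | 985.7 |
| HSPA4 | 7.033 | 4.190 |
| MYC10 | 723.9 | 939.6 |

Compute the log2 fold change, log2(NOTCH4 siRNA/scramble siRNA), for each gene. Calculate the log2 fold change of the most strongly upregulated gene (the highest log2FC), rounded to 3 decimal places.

log2(1685/703.9) = 1.259  (ESR11)
log2(64.19/721.8) = -3.491  (SOX5)
log2(66.96/38.95) = 0.782  (RUNX6)
log2(985.7/122.2) = 3.012  (KLF1)
log2(4.190/7.033) = -0.747  (HSPA4)
log2(939.6/723.9) = 0.376  (MYC10)
KLF1 is most strongly upregulated.

3.012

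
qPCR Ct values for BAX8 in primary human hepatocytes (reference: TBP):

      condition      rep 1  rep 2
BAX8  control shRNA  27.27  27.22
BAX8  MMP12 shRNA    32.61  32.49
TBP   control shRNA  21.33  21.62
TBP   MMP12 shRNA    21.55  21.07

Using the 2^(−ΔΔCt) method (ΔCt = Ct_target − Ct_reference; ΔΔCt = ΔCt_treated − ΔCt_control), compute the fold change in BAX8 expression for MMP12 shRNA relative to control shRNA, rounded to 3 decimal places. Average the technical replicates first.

0.023

Mean Ct: BAX8 control shRNA 27.245; BAX8 MMP12 shRNA 32.550; TBP control shRNA 21.475; TBP MMP12 shRNA 21.310
ΔCt(control shRNA) = 27.245 − 21.475 = 5.770
ΔCt(MMP12 shRNA) = 32.550 − 21.310 = 11.240
ΔΔCt = 11.240 − 5.770 = 5.470
Fold change = 2^(−5.470) = 0.0226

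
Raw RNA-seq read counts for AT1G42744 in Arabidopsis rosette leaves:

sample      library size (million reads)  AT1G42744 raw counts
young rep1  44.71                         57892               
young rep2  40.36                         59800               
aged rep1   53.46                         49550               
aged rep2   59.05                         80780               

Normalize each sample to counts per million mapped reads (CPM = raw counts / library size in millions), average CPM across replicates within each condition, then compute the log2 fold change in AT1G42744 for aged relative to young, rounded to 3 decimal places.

CPM(young rep1) = 57892 / 44.71 = 1294.8334
CPM(young rep2) = 59800 / 40.36 = 1481.6650
CPM(aged rep1) = 49550 / 53.46 = 926.8612
CPM(aged rep2) = 80780 / 59.05 = 1367.9932
mean CPM(young) = 1388.2492; mean CPM(aged) = 1147.4272
Fold change = 1147.4272 / 1388.2492 = 0.82653
log2(0.82653) = -0.2749

-0.275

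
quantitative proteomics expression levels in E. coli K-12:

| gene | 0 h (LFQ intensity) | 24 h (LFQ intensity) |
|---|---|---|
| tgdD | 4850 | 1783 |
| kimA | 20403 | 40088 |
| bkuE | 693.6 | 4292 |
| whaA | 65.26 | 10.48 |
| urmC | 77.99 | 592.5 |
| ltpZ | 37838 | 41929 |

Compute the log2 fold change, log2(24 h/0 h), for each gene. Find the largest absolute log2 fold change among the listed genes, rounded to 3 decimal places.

log2(1783/4850) = -1.444  (tgdD)
log2(40088/20403) = 0.974  (kimA)
log2(4292/693.6) = 2.629  (bkuE)
log2(10.48/65.26) = -2.639  (whaA)
log2(592.5/77.99) = 2.925  (urmC)
log2(41929/37838) = 0.148  (ltpZ)
The largest magnitude belongs to urmC.

2.925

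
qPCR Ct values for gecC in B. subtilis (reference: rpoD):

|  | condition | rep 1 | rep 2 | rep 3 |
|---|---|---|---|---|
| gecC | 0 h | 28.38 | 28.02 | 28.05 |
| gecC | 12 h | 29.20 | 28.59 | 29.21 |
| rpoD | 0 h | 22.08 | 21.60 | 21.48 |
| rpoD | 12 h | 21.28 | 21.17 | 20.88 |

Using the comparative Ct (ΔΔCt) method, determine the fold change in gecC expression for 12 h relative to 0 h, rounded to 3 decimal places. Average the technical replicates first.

0.363

Mean Ct: gecC 0 h 28.150; gecC 12 h 29.000; rpoD 0 h 21.720; rpoD 12 h 21.110
ΔCt(0 h) = 28.150 − 21.720 = 6.430
ΔCt(12 h) = 29.000 − 21.110 = 7.890
ΔΔCt = 7.890 − 6.430 = 1.460
Fold change = 2^(−1.460) = 0.3635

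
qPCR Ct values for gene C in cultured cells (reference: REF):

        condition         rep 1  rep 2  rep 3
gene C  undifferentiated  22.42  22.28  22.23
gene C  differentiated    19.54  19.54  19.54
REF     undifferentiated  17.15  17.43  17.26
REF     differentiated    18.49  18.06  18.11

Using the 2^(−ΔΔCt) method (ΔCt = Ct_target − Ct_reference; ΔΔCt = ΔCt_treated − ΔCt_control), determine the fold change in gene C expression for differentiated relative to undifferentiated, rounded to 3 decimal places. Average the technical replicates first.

13.086

Mean Ct: gene C undifferentiated 22.310; gene C differentiated 19.540; REF undifferentiated 17.280; REF differentiated 18.220
ΔCt(undifferentiated) = 22.310 − 17.280 = 5.030
ΔCt(differentiated) = 19.540 − 18.220 = 1.320
ΔΔCt = 1.320 − 5.030 = -3.710
Fold change = 2^(−(-3.710)) = 2^3.710 = 13.0864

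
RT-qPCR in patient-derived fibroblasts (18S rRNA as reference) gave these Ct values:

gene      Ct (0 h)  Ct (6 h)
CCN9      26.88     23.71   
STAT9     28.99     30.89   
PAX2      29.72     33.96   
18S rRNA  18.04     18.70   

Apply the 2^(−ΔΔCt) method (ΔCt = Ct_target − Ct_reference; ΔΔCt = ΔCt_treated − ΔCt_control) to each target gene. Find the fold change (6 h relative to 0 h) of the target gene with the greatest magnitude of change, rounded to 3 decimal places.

14.221

CCN9: ΔΔCt = (23.71−18.70) − (26.88−18.04) = 5.01 − 8.84 = -3.83; fold change = 2^3.83 = 14.221
STAT9: ΔΔCt = (30.89−18.70) − (28.99−18.04) = 12.19 − 10.95 = 1.24; fold change = 2^-1.24 = 0.423
PAX2: ΔΔCt = (33.96−18.70) − (29.72−18.04) = 15.26 − 11.68 = 3.58; fold change = 2^-3.58 = 0.084
CCN9 has the largest |ΔΔCt| = 3.83.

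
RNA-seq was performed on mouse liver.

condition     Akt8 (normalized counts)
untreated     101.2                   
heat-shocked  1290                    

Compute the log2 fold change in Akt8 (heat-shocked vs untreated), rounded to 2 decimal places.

3.67

Fold change = 1290 / 101.2 = 12.7470
log2(12.7470) = 3.672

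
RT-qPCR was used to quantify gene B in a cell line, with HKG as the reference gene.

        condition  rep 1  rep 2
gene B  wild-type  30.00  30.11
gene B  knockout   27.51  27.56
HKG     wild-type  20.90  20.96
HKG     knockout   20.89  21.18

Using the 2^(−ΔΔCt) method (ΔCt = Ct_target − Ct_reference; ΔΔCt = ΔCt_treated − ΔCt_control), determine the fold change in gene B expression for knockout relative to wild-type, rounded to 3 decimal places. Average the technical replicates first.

6.169

Mean Ct: gene B wild-type 30.055; gene B knockout 27.535; HKG wild-type 20.930; HKG knockout 21.035
ΔCt(wild-type) = 30.055 − 20.930 = 9.125
ΔCt(knockout) = 27.535 − 21.035 = 6.500
ΔΔCt = 6.500 − 9.125 = -2.625
Fold change = 2^(−(-2.625)) = 2^2.625 = 6.1688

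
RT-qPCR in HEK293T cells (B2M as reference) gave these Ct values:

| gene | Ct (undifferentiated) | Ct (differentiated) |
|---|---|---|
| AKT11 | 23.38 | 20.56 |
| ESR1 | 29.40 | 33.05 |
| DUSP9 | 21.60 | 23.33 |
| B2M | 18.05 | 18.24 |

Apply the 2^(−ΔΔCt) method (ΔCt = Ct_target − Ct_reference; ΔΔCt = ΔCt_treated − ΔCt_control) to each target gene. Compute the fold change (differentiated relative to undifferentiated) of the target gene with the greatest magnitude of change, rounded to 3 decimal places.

0.091

AKT11: ΔΔCt = (20.56−18.24) − (23.38−18.05) = 2.32 − 5.33 = -3.01; fold change = 2^3.01 = 8.056
ESR1: ΔΔCt = (33.05−18.24) − (29.40−18.05) = 14.81 − 11.35 = 3.46; fold change = 2^-3.46 = 0.091
DUSP9: ΔΔCt = (23.33−18.24) − (21.60−18.05) = 5.09 − 3.55 = 1.54; fold change = 2^-1.54 = 0.344
ESR1 has the largest |ΔΔCt| = 3.46.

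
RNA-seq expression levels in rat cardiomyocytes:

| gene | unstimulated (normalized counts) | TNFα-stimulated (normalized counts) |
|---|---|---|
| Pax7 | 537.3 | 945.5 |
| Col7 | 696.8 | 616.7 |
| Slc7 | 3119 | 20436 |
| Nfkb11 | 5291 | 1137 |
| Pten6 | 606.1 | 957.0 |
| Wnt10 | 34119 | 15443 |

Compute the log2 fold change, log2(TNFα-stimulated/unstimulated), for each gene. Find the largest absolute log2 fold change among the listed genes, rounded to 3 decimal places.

2.712

log2(945.5/537.3) = 0.815  (Pax7)
log2(616.7/696.8) = -0.176  (Col7)
log2(20436/3119) = 2.712  (Slc7)
log2(1137/5291) = -2.218  (Nfkb11)
log2(957.0/606.1) = 0.659  (Pten6)
log2(15443/34119) = -1.144  (Wnt10)
The largest magnitude belongs to Slc7.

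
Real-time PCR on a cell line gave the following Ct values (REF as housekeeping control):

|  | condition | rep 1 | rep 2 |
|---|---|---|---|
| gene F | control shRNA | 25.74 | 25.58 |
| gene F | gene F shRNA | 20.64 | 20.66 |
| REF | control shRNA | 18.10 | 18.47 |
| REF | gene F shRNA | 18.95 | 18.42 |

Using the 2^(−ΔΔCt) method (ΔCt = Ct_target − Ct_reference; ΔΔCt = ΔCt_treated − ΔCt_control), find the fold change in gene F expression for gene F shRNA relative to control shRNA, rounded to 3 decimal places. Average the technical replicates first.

Mean Ct: gene F control shRNA 25.660; gene F gene F shRNA 20.650; REF control shRNA 18.285; REF gene F shRNA 18.685
ΔCt(control shRNA) = 25.660 − 18.285 = 7.375
ΔCt(gene F shRNA) = 20.650 − 18.685 = 1.965
ΔΔCt = 1.965 − 7.375 = -5.410
Fold change = 2^(−(-5.410)) = 2^5.410 = 42.5179

42.518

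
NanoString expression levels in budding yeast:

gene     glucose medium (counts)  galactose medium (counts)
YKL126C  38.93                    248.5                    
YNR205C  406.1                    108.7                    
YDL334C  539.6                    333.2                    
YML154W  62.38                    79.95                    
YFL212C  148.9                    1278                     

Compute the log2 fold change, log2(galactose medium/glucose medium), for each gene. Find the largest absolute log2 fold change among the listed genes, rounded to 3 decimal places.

log2(248.5/38.93) = 2.674  (YKL126C)
log2(108.7/406.1) = -1.901  (YNR205C)
log2(333.2/539.6) = -0.696  (YDL334C)
log2(79.95/62.38) = 0.358  (YML154W)
log2(1278/148.9) = 3.101  (YFL212C)
The largest magnitude belongs to YFL212C.

3.101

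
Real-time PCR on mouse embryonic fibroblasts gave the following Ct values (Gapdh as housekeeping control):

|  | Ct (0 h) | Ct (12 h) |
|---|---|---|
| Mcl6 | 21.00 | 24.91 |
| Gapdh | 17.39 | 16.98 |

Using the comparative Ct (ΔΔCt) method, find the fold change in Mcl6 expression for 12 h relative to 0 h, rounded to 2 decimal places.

0.05

ΔCt(0 h) = 21.000 − 17.390 = 3.610
ΔCt(12 h) = 24.910 − 16.980 = 7.930
ΔΔCt = 7.930 − 3.610 = 4.320
Fold change = 2^(−4.320) = 0.050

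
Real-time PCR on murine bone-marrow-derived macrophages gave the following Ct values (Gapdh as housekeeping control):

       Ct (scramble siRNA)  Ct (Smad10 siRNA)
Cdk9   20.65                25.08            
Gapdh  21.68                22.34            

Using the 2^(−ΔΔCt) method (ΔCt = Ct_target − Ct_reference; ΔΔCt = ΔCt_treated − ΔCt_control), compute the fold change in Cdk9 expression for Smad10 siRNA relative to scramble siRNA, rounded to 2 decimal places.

ΔCt(scramble siRNA) = 20.650 − 21.680 = -1.030
ΔCt(Smad10 siRNA) = 25.080 − 22.340 = 2.740
ΔΔCt = 2.740 − (-1.030) = 3.770
Fold change = 2^(−3.770) = 0.073

0.07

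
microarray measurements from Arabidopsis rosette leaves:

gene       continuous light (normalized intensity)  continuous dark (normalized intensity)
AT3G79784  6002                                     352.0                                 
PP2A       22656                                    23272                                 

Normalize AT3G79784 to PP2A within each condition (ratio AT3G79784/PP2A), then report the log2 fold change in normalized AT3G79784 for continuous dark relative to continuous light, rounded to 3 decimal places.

-4.130

AT3G79784/PP2A (continuous light) = 6002 / 22656 = 0.26492
AT3G79784/PP2A (continuous dark) = 352.0 / 23272 = 0.015125
Fold change = 0.015125 / 0.26492 = 0.0571
log2(0.0571) = -4.1305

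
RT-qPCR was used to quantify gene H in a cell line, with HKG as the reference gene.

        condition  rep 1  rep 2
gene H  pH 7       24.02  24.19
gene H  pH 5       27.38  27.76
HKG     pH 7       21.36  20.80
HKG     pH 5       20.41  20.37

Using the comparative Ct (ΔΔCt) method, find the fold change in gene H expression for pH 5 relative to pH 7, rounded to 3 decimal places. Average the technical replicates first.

0.056

Mean Ct: gene H pH 7 24.105; gene H pH 5 27.570; HKG pH 7 21.080; HKG pH 5 20.390
ΔCt(pH 7) = 24.105 − 21.080 = 3.025
ΔCt(pH 5) = 27.570 − 20.390 = 7.180
ΔΔCt = 7.180 − 3.025 = 4.155
Fold change = 2^(−4.155) = 0.0561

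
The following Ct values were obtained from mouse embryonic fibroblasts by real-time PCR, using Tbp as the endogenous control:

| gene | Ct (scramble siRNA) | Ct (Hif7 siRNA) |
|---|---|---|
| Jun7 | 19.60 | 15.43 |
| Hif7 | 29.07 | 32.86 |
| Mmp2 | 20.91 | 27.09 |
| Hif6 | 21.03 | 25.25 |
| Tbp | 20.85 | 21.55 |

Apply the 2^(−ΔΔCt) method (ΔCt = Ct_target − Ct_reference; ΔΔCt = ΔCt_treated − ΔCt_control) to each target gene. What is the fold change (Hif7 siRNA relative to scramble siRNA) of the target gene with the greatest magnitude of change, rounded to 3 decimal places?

0.022

Jun7: ΔΔCt = (15.43−21.55) − (19.60−20.85) = -6.12 − (-1.25) = -4.87; fold change = 2^4.87 = 29.243
Hif7: ΔΔCt = (32.86−21.55) − (29.07−20.85) = 11.31 − 8.22 = 3.09; fold change = 2^-3.09 = 0.117
Mmp2: ΔΔCt = (27.09−21.55) − (20.91−20.85) = 5.54 − 0.06 = 5.48; fold change = 2^-5.48 = 0.022
Hif6: ΔΔCt = (25.25−21.55) − (21.03−20.85) = 3.70 − 0.18 = 3.52; fold change = 2^-3.52 = 0.087
Mmp2 has the largest |ΔΔCt| = 5.48.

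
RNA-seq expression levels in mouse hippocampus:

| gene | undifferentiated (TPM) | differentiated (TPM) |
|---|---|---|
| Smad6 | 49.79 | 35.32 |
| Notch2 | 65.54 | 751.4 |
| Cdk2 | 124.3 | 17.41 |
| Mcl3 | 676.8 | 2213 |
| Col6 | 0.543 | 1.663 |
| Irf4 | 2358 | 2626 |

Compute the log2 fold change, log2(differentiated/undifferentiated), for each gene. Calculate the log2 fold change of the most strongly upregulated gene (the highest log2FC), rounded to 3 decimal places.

log2(35.32/49.79) = -0.495  (Smad6)
log2(751.4/65.54) = 3.519  (Notch2)
log2(17.41/124.3) = -2.836  (Cdk2)
log2(2213/676.8) = 1.709  (Mcl3)
log2(1.663/0.543) = 1.615  (Col6)
log2(2626/2358) = 0.155  (Irf4)
Notch2 is most strongly upregulated.

3.519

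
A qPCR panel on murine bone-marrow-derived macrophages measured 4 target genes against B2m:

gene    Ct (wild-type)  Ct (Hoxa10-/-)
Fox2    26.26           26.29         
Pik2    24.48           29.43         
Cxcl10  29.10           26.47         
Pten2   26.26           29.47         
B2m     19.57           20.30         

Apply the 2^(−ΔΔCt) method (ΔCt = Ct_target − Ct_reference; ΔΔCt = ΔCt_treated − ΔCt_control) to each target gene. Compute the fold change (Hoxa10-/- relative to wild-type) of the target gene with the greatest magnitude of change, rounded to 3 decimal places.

0.054

Fox2: ΔΔCt = (26.29−20.30) − (26.26−19.57) = 5.99 − 6.69 = -0.70; fold change = 2^0.70 = 1.625
Pik2: ΔΔCt = (29.43−20.30) − (24.48−19.57) = 9.13 − 4.91 = 4.22; fold change = 2^-4.22 = 0.054
Cxcl10: ΔΔCt = (26.47−20.30) − (29.10−19.57) = 6.17 − 9.53 = -3.36; fold change = 2^3.36 = 10.267
Pten2: ΔΔCt = (29.47−20.30) − (26.26−19.57) = 9.17 − 6.69 = 2.48; fold change = 2^-2.48 = 0.179
Pik2 has the largest |ΔΔCt| = 4.22.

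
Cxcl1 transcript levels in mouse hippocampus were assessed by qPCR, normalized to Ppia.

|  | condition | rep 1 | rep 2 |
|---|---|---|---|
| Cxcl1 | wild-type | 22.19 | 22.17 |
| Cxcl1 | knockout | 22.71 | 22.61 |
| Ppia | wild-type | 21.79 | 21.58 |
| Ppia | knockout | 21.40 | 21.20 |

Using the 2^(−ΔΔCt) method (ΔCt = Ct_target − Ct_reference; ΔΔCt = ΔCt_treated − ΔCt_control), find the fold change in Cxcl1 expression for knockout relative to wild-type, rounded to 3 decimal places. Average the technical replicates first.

Mean Ct: Cxcl1 wild-type 22.180; Cxcl1 knockout 22.660; Ppia wild-type 21.685; Ppia knockout 21.300
ΔCt(wild-type) = 22.180 − 21.685 = 0.495
ΔCt(knockout) = 22.660 − 21.300 = 1.360
ΔΔCt = 1.360 − 0.495 = 0.865
Fold change = 2^(−0.865) = 0.5490

0.549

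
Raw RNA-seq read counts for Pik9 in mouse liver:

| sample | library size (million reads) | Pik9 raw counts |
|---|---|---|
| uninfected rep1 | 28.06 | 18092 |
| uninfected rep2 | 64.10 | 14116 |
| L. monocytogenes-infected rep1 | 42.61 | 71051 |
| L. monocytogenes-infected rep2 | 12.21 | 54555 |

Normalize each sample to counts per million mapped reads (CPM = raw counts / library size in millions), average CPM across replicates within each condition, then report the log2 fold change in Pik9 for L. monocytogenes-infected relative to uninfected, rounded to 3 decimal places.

CPM(uninfected rep1) = 18092 / 28.06 = 644.7612
CPM(uninfected rep2) = 14116 / 64.10 = 220.2184
CPM(L. monocytogenes-infected rep1) = 71051 / 42.61 = 1667.4724
CPM(L. monocytogenes-infected rep2) = 54555 / 12.21 = 4468.0590
mean CPM(uninfected) = 432.4898; mean CPM(L. monocytogenes-infected) = 3067.7657
Fold change = 3067.7657 / 432.4898 = 7.09327
log2(7.09327) = 2.8265

2.826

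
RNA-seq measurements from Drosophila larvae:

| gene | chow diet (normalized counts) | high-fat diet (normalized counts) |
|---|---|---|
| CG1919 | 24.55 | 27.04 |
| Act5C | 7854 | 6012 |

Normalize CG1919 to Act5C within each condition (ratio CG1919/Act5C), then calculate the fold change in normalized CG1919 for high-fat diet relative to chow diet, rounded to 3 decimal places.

CG1919/Act5C (chow diet) = 24.55 / 7854 = 0.0031258
CG1919/Act5C (high-fat diet) = 27.04 / 6012 = 0.0044977
Fold change = 0.0044977 / 0.0031258 = 1.4389

1.439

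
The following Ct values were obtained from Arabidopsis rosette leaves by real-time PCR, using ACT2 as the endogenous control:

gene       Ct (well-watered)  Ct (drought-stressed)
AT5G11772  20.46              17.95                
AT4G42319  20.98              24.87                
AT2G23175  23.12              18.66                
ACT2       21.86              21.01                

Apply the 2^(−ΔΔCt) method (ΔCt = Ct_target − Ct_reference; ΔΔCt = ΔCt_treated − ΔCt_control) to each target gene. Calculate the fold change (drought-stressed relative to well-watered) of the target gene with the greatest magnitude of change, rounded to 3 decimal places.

0.037

AT5G11772: ΔΔCt = (17.95−21.01) − (20.46−21.86) = -3.06 − (-1.40) = -1.66; fold change = 2^1.66 = 3.160
AT4G42319: ΔΔCt = (24.87−21.01) − (20.98−21.86) = 3.86 − (-0.88) = 4.74; fold change = 2^-4.74 = 0.037
AT2G23175: ΔΔCt = (18.66−21.01) − (23.12−21.86) = -2.35 − 1.26 = -3.61; fold change = 2^3.61 = 12.210
AT4G42319 has the largest |ΔΔCt| = 4.74.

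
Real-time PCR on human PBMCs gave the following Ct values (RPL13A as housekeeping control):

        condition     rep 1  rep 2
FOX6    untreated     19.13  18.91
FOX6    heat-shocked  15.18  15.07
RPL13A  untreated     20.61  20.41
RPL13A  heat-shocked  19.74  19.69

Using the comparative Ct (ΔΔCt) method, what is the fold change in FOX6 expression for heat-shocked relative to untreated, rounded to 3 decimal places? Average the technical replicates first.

Mean Ct: FOX6 untreated 19.020; FOX6 heat-shocked 15.125; RPL13A untreated 20.510; RPL13A heat-shocked 19.715
ΔCt(untreated) = 19.020 − 20.510 = -1.490
ΔCt(heat-shocked) = 15.125 − 19.715 = -4.590
ΔΔCt = -4.590 − (-1.490) = -3.100
Fold change = 2^(−(-3.100)) = 2^3.100 = 8.5742

8.574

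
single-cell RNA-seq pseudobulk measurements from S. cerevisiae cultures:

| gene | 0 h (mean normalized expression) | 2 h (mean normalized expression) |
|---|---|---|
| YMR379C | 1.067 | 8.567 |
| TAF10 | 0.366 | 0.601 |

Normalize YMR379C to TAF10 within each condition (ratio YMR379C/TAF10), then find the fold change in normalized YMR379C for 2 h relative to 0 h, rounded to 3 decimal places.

YMR379C/TAF10 (0 h) = 1.067 / 0.366 = 2.9153
YMR379C/TAF10 (2 h) = 8.567 / 0.601 = 14.255
Fold change = 14.255 / 2.9153 = 4.8896

4.890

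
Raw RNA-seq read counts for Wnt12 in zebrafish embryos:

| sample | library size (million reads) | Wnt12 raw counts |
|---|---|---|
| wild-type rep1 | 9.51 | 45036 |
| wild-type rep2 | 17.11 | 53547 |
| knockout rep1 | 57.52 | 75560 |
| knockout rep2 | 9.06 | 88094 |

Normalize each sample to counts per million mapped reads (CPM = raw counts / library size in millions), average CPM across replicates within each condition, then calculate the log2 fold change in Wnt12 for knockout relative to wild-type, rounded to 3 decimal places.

0.489

CPM(wild-type rep1) = 45036 / 9.51 = 4735.6467
CPM(wild-type rep2) = 53547 / 17.11 = 3129.5733
CPM(knockout rep1) = 75560 / 57.52 = 1313.6300
CPM(knockout rep2) = 88094 / 9.06 = 9723.3996
mean CPM(wild-type) = 3932.6100; mean CPM(knockout) = 5518.5148
Fold change = 5518.5148 / 3932.6100 = 1.40327
log2(1.40327) = 0.4888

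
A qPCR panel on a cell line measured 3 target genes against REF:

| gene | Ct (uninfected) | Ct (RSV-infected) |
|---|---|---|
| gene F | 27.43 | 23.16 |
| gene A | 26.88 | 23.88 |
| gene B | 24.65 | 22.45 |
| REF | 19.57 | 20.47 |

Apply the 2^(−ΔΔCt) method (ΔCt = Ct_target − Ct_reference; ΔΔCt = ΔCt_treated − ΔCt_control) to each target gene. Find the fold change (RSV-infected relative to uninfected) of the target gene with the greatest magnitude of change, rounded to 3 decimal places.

36.002

gene F: ΔΔCt = (23.16−20.47) − (27.43−19.57) = 2.69 − 7.86 = -5.17; fold change = 2^5.17 = 36.002
gene A: ΔΔCt = (23.88−20.47) − (26.88−19.57) = 3.41 − 7.31 = -3.90; fold change = 2^3.90 = 14.929
gene B: ΔΔCt = (22.45−20.47) − (24.65−19.57) = 1.98 − 5.08 = -3.10; fold change = 2^3.10 = 8.574
gene F has the largest |ΔΔCt| = 5.17.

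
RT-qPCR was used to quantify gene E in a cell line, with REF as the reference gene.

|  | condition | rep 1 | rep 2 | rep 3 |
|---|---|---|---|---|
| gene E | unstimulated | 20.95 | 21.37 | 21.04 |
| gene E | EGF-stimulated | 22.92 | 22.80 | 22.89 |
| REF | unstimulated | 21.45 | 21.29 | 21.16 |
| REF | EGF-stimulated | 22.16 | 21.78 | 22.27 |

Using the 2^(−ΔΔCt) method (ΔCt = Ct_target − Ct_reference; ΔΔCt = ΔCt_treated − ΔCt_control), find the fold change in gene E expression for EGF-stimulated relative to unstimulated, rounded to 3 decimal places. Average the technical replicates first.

0.507

Mean Ct: gene E unstimulated 21.120; gene E EGF-stimulated 22.870; REF unstimulated 21.300; REF EGF-stimulated 22.070
ΔCt(unstimulated) = 21.120 − 21.300 = -0.180
ΔCt(EGF-stimulated) = 22.870 − 22.070 = 0.800
ΔΔCt = 0.800 − (-0.180) = 0.980
Fold change = 2^(−0.980) = 0.5070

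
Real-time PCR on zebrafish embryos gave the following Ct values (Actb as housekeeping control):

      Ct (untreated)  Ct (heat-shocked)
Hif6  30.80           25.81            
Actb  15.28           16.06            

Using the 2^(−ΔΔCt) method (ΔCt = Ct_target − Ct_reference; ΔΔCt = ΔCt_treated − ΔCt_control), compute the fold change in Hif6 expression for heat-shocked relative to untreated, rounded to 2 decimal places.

ΔCt(untreated) = 30.800 − 15.280 = 15.520
ΔCt(heat-shocked) = 25.810 − 16.060 = 9.750
ΔΔCt = 9.750 − 15.520 = -5.770
Fold change = 2^(−(-5.770)) = 2^5.770 = 54.569

54.57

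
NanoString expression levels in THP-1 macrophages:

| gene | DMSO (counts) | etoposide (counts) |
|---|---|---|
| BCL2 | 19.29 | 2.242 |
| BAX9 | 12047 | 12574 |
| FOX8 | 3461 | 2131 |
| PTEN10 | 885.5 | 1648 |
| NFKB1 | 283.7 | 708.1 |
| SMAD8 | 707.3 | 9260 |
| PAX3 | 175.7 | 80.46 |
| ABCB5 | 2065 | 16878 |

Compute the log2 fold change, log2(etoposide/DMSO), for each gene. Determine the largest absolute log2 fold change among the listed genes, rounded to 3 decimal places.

3.711

log2(2.242/19.29) = -3.105  (BCL2)
log2(12574/12047) = 0.062  (BAX9)
log2(2131/3461) = -0.700  (FOX8)
log2(1648/885.5) = 0.896  (PTEN10)
log2(708.1/283.7) = 1.320  (NFKB1)
log2(9260/707.3) = 3.711  (SMAD8)
log2(80.46/175.7) = -1.127  (PAX3)
log2(16878/2065) = 3.031  (ABCB5)
The largest magnitude belongs to SMAD8.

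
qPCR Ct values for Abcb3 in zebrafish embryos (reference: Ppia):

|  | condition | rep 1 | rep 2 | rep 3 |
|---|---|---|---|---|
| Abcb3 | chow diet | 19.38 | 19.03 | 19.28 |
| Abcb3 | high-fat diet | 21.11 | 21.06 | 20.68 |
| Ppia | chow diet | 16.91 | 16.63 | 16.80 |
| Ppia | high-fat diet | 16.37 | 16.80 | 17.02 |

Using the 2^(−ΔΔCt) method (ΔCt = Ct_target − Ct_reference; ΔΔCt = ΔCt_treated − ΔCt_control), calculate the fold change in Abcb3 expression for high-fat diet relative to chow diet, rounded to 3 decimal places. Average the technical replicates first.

Mean Ct: Abcb3 chow diet 19.230; Abcb3 high-fat diet 20.950; Ppia chow diet 16.780; Ppia high-fat diet 16.730
ΔCt(chow diet) = 19.230 − 16.780 = 2.450
ΔCt(high-fat diet) = 20.950 − 16.730 = 4.220
ΔΔCt = 4.220 − 2.450 = 1.770
Fold change = 2^(−1.770) = 0.2932

0.293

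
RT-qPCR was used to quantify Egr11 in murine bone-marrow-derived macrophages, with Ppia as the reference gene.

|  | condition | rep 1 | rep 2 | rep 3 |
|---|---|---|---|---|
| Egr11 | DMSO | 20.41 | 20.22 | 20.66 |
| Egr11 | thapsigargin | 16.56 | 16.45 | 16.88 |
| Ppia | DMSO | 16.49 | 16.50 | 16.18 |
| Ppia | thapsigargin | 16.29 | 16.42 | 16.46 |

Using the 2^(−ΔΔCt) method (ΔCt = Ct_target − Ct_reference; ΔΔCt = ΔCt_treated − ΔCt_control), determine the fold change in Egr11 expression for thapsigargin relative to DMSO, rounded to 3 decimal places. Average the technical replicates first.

Mean Ct: Egr11 DMSO 20.430; Egr11 thapsigargin 16.630; Ppia DMSO 16.390; Ppia thapsigargin 16.390
ΔCt(DMSO) = 20.430 − 16.390 = 4.040
ΔCt(thapsigargin) = 16.630 − 16.390 = 0.240
ΔΔCt = 0.240 − 4.040 = -3.800
Fold change = 2^(−(-3.800)) = 2^3.800 = 13.9288

13.929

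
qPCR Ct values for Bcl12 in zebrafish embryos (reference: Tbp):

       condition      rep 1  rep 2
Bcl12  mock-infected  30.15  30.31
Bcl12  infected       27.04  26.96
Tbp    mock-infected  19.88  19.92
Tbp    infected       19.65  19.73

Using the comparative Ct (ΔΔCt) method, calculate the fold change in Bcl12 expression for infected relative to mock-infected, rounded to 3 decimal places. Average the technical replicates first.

8.112

Mean Ct: Bcl12 mock-infected 30.230; Bcl12 infected 27.000; Tbp mock-infected 19.900; Tbp infected 19.690
ΔCt(mock-infected) = 30.230 − 19.900 = 10.330
ΔCt(infected) = 27.000 − 19.690 = 7.310
ΔΔCt = 7.310 − 10.330 = -3.020
Fold change = 2^(−(-3.020)) = 2^3.020 = 8.1117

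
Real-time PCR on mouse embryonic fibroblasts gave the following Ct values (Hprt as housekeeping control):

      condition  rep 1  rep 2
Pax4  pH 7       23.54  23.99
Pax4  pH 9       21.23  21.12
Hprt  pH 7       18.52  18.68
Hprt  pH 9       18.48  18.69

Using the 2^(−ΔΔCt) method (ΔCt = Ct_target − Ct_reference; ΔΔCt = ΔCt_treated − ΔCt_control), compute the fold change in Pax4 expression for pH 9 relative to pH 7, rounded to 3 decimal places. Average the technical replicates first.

Mean Ct: Pax4 pH 7 23.765; Pax4 pH 9 21.175; Hprt pH 7 18.600; Hprt pH 9 18.585
ΔCt(pH 7) = 23.765 − 18.600 = 5.165
ΔCt(pH 9) = 21.175 − 18.585 = 2.590
ΔΔCt = 2.590 − 5.165 = -2.575
Fold change = 2^(−(-2.575)) = 2^2.575 = 5.9587

5.959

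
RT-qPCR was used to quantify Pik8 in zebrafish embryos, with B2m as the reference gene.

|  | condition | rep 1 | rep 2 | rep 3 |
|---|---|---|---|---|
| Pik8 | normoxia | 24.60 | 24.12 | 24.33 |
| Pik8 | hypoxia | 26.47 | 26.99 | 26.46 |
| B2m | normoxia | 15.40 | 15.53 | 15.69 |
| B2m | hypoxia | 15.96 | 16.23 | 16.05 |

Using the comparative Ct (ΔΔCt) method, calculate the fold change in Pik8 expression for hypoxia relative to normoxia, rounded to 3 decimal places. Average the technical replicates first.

Mean Ct: Pik8 normoxia 24.350; Pik8 hypoxia 26.640; B2m normoxia 15.540; B2m hypoxia 16.080
ΔCt(normoxia) = 24.350 − 15.540 = 8.810
ΔCt(hypoxia) = 26.640 − 16.080 = 10.560
ΔΔCt = 10.560 − 8.810 = 1.750
Fold change = 2^(−1.750) = 0.2973

0.297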